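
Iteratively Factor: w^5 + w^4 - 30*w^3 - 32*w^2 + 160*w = (w + 4)*(w^4 - 3*w^3 - 18*w^2 + 40*w) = (w - 5)*(w + 4)*(w^3 + 2*w^2 - 8*w) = (w - 5)*(w + 4)^2*(w^2 - 2*w) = w*(w - 5)*(w + 4)^2*(w - 2)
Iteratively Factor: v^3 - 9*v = (v - 3)*(v^2 + 3*v) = (v - 3)*(v + 3)*(v)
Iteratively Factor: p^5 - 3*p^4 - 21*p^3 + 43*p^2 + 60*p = (p + 1)*(p^4 - 4*p^3 - 17*p^2 + 60*p) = (p - 5)*(p + 1)*(p^3 + p^2 - 12*p) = (p - 5)*(p + 1)*(p + 4)*(p^2 - 3*p) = (p - 5)*(p - 3)*(p + 1)*(p + 4)*(p)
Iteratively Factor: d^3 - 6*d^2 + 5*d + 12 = (d + 1)*(d^2 - 7*d + 12) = (d - 3)*(d + 1)*(d - 4)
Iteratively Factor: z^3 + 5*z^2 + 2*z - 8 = (z + 2)*(z^2 + 3*z - 4) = (z + 2)*(z + 4)*(z - 1)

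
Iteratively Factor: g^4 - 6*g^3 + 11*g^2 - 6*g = (g)*(g^3 - 6*g^2 + 11*g - 6) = g*(g - 2)*(g^2 - 4*g + 3) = g*(g - 3)*(g - 2)*(g - 1)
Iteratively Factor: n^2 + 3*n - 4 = (n + 4)*(n - 1)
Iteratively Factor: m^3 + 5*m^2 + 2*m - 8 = (m + 4)*(m^2 + m - 2) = (m - 1)*(m + 4)*(m + 2)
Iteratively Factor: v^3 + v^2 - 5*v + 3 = (v - 1)*(v^2 + 2*v - 3) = (v - 1)^2*(v + 3)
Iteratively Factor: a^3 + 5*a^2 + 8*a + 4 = (a + 1)*(a^2 + 4*a + 4) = (a + 1)*(a + 2)*(a + 2)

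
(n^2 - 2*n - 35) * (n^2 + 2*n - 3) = n^4 - 42*n^2 - 64*n + 105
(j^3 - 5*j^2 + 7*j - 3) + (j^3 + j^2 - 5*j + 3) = 2*j^3 - 4*j^2 + 2*j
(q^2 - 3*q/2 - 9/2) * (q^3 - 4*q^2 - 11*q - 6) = q^5 - 11*q^4/2 - 19*q^3/2 + 57*q^2/2 + 117*q/2 + 27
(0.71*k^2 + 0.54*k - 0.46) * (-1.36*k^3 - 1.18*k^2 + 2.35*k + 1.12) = -0.9656*k^5 - 1.5722*k^4 + 1.6569*k^3 + 2.607*k^2 - 0.4762*k - 0.5152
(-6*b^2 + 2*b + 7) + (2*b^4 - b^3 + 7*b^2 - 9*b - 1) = 2*b^4 - b^3 + b^2 - 7*b + 6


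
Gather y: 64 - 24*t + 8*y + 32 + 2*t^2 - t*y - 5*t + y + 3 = 2*t^2 - 29*t + y*(9 - t) + 99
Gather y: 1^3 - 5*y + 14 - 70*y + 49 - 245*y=64 - 320*y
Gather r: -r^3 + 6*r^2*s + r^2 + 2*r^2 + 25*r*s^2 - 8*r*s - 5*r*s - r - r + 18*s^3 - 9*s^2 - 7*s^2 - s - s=-r^3 + r^2*(6*s + 3) + r*(25*s^2 - 13*s - 2) + 18*s^3 - 16*s^2 - 2*s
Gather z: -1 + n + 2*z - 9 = n + 2*z - 10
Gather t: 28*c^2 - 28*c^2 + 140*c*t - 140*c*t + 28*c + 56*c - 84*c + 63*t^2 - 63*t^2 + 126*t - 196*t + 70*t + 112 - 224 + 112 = 0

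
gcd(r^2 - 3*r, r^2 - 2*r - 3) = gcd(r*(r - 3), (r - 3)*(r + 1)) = r - 3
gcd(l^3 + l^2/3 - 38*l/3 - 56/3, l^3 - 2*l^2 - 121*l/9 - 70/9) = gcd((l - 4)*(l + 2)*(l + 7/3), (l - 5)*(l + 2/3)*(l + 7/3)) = l + 7/3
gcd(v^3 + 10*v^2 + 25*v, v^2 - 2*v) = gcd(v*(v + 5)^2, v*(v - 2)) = v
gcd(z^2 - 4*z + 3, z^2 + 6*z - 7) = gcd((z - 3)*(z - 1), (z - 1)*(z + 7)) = z - 1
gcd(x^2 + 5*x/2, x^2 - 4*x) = x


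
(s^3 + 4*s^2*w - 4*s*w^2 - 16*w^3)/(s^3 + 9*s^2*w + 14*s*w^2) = (s^2 + 2*s*w - 8*w^2)/(s*(s + 7*w))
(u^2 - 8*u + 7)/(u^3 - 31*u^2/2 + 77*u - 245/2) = 2*(u - 1)/(2*u^2 - 17*u + 35)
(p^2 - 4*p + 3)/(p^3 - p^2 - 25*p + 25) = (p - 3)/(p^2 - 25)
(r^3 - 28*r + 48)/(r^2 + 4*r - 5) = (r^3 - 28*r + 48)/(r^2 + 4*r - 5)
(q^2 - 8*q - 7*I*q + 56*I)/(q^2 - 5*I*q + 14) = (q - 8)/(q + 2*I)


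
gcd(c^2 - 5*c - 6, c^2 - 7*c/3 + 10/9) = 1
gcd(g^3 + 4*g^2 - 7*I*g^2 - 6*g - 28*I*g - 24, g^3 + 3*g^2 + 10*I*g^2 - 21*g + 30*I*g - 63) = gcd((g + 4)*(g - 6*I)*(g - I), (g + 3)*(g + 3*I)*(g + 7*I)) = 1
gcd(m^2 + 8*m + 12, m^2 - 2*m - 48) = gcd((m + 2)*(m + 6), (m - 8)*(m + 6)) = m + 6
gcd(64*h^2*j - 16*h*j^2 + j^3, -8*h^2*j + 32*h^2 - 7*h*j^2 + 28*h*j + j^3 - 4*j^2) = 8*h - j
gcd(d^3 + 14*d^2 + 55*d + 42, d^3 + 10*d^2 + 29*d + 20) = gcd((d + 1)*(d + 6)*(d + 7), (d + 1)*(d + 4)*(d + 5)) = d + 1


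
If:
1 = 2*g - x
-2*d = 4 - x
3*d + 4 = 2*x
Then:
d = -4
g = -3/2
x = -4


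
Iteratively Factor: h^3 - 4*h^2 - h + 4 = (h + 1)*(h^2 - 5*h + 4) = (h - 4)*(h + 1)*(h - 1)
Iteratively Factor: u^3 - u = (u - 1)*(u^2 + u) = u*(u - 1)*(u + 1)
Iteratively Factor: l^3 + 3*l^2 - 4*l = (l - 1)*(l^2 + 4*l) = (l - 1)*(l + 4)*(l)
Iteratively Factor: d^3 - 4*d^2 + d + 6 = (d + 1)*(d^2 - 5*d + 6) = (d - 3)*(d + 1)*(d - 2)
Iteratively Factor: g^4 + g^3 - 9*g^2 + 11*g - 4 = (g + 4)*(g^3 - 3*g^2 + 3*g - 1) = (g - 1)*(g + 4)*(g^2 - 2*g + 1) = (g - 1)^2*(g + 4)*(g - 1)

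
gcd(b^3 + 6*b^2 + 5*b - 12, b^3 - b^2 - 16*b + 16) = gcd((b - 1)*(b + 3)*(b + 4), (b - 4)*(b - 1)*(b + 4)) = b^2 + 3*b - 4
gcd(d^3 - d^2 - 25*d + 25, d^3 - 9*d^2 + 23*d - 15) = d^2 - 6*d + 5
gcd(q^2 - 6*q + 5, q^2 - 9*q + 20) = q - 5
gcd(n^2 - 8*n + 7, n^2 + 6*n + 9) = 1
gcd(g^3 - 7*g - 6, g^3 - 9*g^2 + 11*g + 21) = g^2 - 2*g - 3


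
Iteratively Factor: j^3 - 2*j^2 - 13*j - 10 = (j - 5)*(j^2 + 3*j + 2) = (j - 5)*(j + 1)*(j + 2)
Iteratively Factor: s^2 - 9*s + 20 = (s - 4)*(s - 5)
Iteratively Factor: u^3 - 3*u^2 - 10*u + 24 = (u - 4)*(u^2 + u - 6) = (u - 4)*(u - 2)*(u + 3)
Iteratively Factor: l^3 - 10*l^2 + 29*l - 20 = (l - 4)*(l^2 - 6*l + 5) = (l - 5)*(l - 4)*(l - 1)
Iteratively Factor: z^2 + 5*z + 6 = (z + 3)*(z + 2)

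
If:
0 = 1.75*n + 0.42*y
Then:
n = -0.24*y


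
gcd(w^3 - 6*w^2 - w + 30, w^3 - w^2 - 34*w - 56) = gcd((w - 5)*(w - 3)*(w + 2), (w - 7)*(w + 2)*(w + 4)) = w + 2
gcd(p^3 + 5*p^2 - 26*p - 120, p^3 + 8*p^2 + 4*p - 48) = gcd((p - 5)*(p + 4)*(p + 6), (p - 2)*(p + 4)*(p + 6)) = p^2 + 10*p + 24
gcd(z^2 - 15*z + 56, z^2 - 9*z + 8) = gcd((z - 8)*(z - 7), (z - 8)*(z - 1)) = z - 8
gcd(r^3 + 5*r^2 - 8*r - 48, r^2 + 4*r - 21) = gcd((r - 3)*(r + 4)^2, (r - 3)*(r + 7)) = r - 3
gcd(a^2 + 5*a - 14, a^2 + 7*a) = a + 7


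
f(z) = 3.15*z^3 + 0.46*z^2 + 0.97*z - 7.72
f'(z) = 9.45*z^2 + 0.92*z + 0.97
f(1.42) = 3.60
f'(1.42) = 21.33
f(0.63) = -6.14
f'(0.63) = 5.30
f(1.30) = 1.24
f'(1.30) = 18.14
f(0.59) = -6.34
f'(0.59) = 4.80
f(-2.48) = -55.34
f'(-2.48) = 56.81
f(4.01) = 206.68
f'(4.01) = 156.62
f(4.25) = 246.52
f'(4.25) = 175.57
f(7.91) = 1587.71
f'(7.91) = 599.52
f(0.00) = -7.72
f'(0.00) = 0.97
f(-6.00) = -677.38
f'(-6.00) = 335.65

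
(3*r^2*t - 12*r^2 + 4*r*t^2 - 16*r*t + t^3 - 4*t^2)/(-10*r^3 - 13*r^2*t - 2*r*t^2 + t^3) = (-3*r*t + 12*r - t^2 + 4*t)/(10*r^2 + 3*r*t - t^2)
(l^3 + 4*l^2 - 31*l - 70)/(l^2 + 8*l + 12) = (l^2 + 2*l - 35)/(l + 6)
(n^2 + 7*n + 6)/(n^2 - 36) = (n + 1)/(n - 6)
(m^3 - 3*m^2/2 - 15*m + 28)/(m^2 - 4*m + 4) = (m^2 + m/2 - 14)/(m - 2)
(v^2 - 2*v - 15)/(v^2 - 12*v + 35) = (v + 3)/(v - 7)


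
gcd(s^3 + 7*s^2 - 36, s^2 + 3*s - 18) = s + 6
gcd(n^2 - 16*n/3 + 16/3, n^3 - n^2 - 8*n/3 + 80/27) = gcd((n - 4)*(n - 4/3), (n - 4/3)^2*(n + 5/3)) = n - 4/3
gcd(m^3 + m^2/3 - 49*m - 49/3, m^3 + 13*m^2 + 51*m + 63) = m + 7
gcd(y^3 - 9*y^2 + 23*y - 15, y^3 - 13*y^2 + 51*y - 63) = y - 3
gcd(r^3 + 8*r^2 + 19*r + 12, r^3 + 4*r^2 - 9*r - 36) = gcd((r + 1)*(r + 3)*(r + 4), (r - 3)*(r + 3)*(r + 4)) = r^2 + 7*r + 12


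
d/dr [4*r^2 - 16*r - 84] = 8*r - 16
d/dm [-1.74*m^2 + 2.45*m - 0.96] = 2.45 - 3.48*m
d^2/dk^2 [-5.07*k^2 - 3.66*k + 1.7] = -10.1400000000000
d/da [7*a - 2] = 7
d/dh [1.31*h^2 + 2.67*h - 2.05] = 2.62*h + 2.67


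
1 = 1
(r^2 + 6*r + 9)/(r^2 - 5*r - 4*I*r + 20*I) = (r^2 + 6*r + 9)/(r^2 - 5*r - 4*I*r + 20*I)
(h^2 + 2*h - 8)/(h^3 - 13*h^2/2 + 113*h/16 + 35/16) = 16*(h^2 + 2*h - 8)/(16*h^3 - 104*h^2 + 113*h + 35)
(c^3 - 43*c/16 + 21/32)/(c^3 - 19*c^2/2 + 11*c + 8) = (32*c^3 - 86*c + 21)/(16*(2*c^3 - 19*c^2 + 22*c + 16))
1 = 1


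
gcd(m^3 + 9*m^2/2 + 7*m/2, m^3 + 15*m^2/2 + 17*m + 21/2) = m^2 + 9*m/2 + 7/2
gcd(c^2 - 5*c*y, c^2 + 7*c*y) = c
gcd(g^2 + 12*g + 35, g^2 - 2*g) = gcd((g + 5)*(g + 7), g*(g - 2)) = 1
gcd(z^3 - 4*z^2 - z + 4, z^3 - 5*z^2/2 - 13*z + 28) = z - 4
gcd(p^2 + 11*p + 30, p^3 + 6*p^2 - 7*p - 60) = p + 5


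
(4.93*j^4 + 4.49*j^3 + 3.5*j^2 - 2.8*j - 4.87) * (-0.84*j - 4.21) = -4.1412*j^5 - 24.5269*j^4 - 21.8429*j^3 - 12.383*j^2 + 15.8788*j + 20.5027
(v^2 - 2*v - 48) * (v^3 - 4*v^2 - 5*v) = v^5 - 6*v^4 - 45*v^3 + 202*v^2 + 240*v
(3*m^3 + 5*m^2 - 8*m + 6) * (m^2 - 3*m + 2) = 3*m^5 - 4*m^4 - 17*m^3 + 40*m^2 - 34*m + 12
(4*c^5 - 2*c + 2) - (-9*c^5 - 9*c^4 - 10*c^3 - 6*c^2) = 13*c^5 + 9*c^4 + 10*c^3 + 6*c^2 - 2*c + 2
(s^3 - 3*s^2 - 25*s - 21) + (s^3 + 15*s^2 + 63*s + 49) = 2*s^3 + 12*s^2 + 38*s + 28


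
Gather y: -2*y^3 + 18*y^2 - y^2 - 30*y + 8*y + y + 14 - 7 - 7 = -2*y^3 + 17*y^2 - 21*y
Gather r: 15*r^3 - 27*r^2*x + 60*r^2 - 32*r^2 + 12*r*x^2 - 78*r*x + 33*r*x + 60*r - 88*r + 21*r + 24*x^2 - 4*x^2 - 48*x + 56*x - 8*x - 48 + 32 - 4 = 15*r^3 + r^2*(28 - 27*x) + r*(12*x^2 - 45*x - 7) + 20*x^2 - 20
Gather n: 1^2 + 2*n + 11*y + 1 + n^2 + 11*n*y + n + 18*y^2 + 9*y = n^2 + n*(11*y + 3) + 18*y^2 + 20*y + 2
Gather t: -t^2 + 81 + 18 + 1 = 100 - t^2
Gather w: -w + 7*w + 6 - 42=6*w - 36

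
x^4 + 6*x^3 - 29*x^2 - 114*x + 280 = (x - 4)*(x - 2)*(x + 5)*(x + 7)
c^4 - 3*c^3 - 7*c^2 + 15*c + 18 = (c - 3)^2*(c + 1)*(c + 2)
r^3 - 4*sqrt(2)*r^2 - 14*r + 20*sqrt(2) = (r - 5*sqrt(2))*(r - sqrt(2))*(r + 2*sqrt(2))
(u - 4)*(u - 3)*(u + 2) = u^3 - 5*u^2 - 2*u + 24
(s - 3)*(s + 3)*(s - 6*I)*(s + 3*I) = s^4 - 3*I*s^3 + 9*s^2 + 27*I*s - 162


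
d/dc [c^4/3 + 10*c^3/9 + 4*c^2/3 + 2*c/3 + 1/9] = 4*c^3/3 + 10*c^2/3 + 8*c/3 + 2/3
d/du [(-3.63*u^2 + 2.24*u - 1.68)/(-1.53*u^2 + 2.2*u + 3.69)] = (-4.5588*u^2 - 31.9302*u + 11.9616)/(2.3409*u^4 - 6.732*u^3 - 6.4514*u^2 + 16.236*u + 13.6161)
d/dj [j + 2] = 1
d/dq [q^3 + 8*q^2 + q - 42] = 3*q^2 + 16*q + 1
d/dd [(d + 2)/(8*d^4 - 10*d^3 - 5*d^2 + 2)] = (8*d^4 - 10*d^3 - 5*d^2 + 2*d*(d + 2)*(-16*d^2 + 15*d + 5) + 2)/(8*d^4 - 10*d^3 - 5*d^2 + 2)^2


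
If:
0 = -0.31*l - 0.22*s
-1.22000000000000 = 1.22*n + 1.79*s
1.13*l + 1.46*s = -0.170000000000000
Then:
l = 0.18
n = -0.62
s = -0.26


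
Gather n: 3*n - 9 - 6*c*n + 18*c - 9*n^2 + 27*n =18*c - 9*n^2 + n*(30 - 6*c) - 9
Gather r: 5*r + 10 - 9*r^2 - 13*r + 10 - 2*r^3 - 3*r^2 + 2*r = -2*r^3 - 12*r^2 - 6*r + 20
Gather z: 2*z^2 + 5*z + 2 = 2*z^2 + 5*z + 2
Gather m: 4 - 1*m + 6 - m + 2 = 12 - 2*m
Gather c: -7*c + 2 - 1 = 1 - 7*c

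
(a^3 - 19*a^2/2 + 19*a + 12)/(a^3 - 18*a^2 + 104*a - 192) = (a + 1/2)/(a - 8)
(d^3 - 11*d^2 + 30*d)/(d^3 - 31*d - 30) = d*(d - 5)/(d^2 + 6*d + 5)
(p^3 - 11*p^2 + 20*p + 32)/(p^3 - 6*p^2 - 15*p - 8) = (p - 4)/(p + 1)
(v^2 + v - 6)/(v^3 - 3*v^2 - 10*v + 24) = 1/(v - 4)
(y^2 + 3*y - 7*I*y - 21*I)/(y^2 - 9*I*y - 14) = (y + 3)/(y - 2*I)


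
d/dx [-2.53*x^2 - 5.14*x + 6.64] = -5.06*x - 5.14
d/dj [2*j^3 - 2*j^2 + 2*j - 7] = 6*j^2 - 4*j + 2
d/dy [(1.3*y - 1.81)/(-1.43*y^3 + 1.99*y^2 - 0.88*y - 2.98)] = (3.718*y^3 - 10.3519*y^2 + 7.2038*y - 5.4668)/(2.0449*y^6 - 5.6914*y^5 + 6.4769*y^4 + 5.0204*y^3 - 11.086*y^2 + 5.2448*y + 8.8804)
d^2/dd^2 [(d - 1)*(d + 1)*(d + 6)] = 6*d + 12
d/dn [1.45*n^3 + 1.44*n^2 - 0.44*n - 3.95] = 4.35*n^2 + 2.88*n - 0.44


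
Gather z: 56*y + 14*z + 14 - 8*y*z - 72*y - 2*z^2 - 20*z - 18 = -16*y - 2*z^2 + z*(-8*y - 6) - 4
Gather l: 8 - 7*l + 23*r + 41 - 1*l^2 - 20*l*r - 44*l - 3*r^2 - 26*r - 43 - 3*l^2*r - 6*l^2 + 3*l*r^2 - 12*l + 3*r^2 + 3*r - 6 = l^2*(-3*r - 7) + l*(3*r^2 - 20*r - 63)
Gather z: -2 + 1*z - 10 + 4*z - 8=5*z - 20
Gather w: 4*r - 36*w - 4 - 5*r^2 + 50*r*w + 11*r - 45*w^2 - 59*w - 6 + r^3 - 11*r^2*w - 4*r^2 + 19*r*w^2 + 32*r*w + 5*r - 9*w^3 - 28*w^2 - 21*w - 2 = r^3 - 9*r^2 + 20*r - 9*w^3 + w^2*(19*r - 73) + w*(-11*r^2 + 82*r - 116) - 12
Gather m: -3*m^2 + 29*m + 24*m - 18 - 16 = -3*m^2 + 53*m - 34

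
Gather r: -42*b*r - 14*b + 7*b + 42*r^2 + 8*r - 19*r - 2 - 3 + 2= -7*b + 42*r^2 + r*(-42*b - 11) - 3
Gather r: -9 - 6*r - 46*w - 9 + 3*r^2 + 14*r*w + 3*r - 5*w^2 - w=3*r^2 + r*(14*w - 3) - 5*w^2 - 47*w - 18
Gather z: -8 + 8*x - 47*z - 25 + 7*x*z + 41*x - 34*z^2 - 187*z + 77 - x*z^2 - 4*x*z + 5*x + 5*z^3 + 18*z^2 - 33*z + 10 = 54*x + 5*z^3 + z^2*(-x - 16) + z*(3*x - 267) + 54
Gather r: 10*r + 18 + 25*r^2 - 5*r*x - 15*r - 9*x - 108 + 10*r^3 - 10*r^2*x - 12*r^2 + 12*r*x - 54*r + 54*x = 10*r^3 + r^2*(13 - 10*x) + r*(7*x - 59) + 45*x - 90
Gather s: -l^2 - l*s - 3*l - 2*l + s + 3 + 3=-l^2 - 5*l + s*(1 - l) + 6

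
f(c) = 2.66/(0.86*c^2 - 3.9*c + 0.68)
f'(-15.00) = 0.00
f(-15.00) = 0.01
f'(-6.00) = 0.01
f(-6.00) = 0.05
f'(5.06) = -1.45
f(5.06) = 0.90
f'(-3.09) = 0.06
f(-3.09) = 0.13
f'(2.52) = -0.09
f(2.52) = -0.72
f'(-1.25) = 0.34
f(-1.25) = 0.39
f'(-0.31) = 3.03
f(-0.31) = 1.35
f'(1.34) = 0.47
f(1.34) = -0.89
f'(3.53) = -1.03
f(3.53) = -1.12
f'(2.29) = -0.01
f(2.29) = -0.71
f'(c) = 2.66*(3.9 - 1.72*c)/(0.86*c^2 - 3.9*c + 0.68)^2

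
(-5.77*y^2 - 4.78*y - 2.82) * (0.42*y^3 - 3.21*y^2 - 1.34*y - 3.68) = -2.4234*y^5 + 16.5141*y^4 + 21.8912*y^3 + 36.691*y^2 + 21.3692*y + 10.3776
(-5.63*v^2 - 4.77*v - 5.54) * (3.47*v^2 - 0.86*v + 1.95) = -19.5361*v^4 - 11.7101*v^3 - 26.1001*v^2 - 4.5371*v - 10.803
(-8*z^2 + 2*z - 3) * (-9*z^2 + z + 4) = 72*z^4 - 26*z^3 - 3*z^2 + 5*z - 12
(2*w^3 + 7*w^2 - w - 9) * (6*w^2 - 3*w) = 12*w^5 + 36*w^4 - 27*w^3 - 51*w^2 + 27*w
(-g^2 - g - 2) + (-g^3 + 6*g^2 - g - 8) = -g^3 + 5*g^2 - 2*g - 10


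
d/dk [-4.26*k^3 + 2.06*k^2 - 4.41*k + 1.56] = -12.78*k^2 + 4.12*k - 4.41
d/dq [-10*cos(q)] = 10*sin(q)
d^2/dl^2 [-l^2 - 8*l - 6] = -2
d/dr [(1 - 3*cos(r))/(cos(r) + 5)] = 16*sin(r)/(cos(r) + 5)^2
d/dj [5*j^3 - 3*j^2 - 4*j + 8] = 15*j^2 - 6*j - 4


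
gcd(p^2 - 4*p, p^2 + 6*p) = p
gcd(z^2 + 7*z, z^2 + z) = z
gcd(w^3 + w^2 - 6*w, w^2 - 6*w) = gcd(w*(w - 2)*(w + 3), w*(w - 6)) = w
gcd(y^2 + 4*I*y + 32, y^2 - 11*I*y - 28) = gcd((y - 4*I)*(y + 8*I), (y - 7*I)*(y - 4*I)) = y - 4*I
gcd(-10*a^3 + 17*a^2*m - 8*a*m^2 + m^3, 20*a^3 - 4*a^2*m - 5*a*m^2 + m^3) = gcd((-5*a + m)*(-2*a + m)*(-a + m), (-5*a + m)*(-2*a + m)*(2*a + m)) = 10*a^2 - 7*a*m + m^2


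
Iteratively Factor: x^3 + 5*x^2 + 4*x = (x)*(x^2 + 5*x + 4) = x*(x + 1)*(x + 4)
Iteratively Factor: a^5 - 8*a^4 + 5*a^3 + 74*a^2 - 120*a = (a)*(a^4 - 8*a^3 + 5*a^2 + 74*a - 120) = a*(a - 2)*(a^3 - 6*a^2 - 7*a + 60) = a*(a - 2)*(a + 3)*(a^2 - 9*a + 20) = a*(a - 5)*(a - 2)*(a + 3)*(a - 4)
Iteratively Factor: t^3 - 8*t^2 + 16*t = (t)*(t^2 - 8*t + 16) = t*(t - 4)*(t - 4)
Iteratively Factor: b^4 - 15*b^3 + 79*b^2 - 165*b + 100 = (b - 1)*(b^3 - 14*b^2 + 65*b - 100) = (b - 4)*(b - 1)*(b^2 - 10*b + 25) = (b - 5)*(b - 4)*(b - 1)*(b - 5)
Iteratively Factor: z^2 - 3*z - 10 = (z - 5)*(z + 2)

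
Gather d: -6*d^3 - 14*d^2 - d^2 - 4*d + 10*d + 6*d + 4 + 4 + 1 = -6*d^3 - 15*d^2 + 12*d + 9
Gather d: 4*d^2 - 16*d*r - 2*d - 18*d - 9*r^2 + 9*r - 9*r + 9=4*d^2 + d*(-16*r - 20) - 9*r^2 + 9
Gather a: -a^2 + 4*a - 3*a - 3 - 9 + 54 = -a^2 + a + 42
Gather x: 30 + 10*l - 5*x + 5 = 10*l - 5*x + 35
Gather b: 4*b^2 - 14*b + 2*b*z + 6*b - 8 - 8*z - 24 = 4*b^2 + b*(2*z - 8) - 8*z - 32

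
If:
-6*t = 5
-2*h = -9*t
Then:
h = -15/4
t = -5/6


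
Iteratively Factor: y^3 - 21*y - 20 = (y + 1)*(y^2 - y - 20) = (y - 5)*(y + 1)*(y + 4)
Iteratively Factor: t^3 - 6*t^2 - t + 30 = (t + 2)*(t^2 - 8*t + 15) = (t - 3)*(t + 2)*(t - 5)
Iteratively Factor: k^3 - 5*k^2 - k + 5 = (k - 1)*(k^2 - 4*k - 5) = (k - 5)*(k - 1)*(k + 1)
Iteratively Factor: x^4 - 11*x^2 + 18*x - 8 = (x + 4)*(x^3 - 4*x^2 + 5*x - 2) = (x - 1)*(x + 4)*(x^2 - 3*x + 2) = (x - 1)^2*(x + 4)*(x - 2)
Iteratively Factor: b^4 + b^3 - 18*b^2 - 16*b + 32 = (b + 4)*(b^3 - 3*b^2 - 6*b + 8) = (b + 2)*(b + 4)*(b^2 - 5*b + 4) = (b - 4)*(b + 2)*(b + 4)*(b - 1)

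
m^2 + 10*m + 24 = (m + 4)*(m + 6)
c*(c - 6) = c^2 - 6*c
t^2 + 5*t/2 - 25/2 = (t - 5/2)*(t + 5)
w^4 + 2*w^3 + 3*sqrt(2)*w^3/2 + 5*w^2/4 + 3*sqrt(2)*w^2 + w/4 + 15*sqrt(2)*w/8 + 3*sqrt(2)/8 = (w + 1/2)^2*(w + 1)*(w + 3*sqrt(2)/2)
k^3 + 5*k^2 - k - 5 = (k - 1)*(k + 1)*(k + 5)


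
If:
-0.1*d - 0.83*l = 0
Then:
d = -8.3*l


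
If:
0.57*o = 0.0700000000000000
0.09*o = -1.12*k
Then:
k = -0.01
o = 0.12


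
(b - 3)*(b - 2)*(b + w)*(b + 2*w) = b^4 + 3*b^3*w - 5*b^3 + 2*b^2*w^2 - 15*b^2*w + 6*b^2 - 10*b*w^2 + 18*b*w + 12*w^2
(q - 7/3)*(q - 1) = q^2 - 10*q/3 + 7/3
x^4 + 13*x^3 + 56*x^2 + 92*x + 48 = (x + 1)*(x + 2)*(x + 4)*(x + 6)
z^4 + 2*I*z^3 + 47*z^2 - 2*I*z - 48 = (z - 1)*(z + 1)*(z - 6*I)*(z + 8*I)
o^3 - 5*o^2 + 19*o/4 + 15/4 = (o - 3)*(o - 5/2)*(o + 1/2)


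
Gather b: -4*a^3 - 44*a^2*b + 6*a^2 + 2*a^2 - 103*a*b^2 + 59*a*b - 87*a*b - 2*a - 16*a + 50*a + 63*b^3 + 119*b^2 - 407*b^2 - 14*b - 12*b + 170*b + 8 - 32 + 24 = -4*a^3 + 8*a^2 + 32*a + 63*b^3 + b^2*(-103*a - 288) + b*(-44*a^2 - 28*a + 144)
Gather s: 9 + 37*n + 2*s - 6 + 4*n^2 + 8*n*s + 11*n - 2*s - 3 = 4*n^2 + 8*n*s + 48*n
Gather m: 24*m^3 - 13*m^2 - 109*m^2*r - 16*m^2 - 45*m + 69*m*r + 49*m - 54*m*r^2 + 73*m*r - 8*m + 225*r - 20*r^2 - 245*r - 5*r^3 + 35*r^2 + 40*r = 24*m^3 + m^2*(-109*r - 29) + m*(-54*r^2 + 142*r - 4) - 5*r^3 + 15*r^2 + 20*r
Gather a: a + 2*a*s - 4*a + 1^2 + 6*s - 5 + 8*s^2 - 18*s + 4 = a*(2*s - 3) + 8*s^2 - 12*s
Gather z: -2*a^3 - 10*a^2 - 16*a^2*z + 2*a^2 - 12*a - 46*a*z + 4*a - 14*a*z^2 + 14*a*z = -2*a^3 - 8*a^2 - 14*a*z^2 - 8*a + z*(-16*a^2 - 32*a)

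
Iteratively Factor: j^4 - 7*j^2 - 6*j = (j + 2)*(j^3 - 2*j^2 - 3*j) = j*(j + 2)*(j^2 - 2*j - 3) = j*(j + 1)*(j + 2)*(j - 3)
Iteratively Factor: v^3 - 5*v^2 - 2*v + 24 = (v + 2)*(v^2 - 7*v + 12) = (v - 4)*(v + 2)*(v - 3)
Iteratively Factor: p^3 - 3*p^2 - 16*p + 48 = (p + 4)*(p^2 - 7*p + 12) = (p - 4)*(p + 4)*(p - 3)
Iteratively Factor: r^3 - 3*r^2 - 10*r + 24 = (r - 2)*(r^2 - r - 12) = (r - 4)*(r - 2)*(r + 3)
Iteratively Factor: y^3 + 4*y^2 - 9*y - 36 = (y + 4)*(y^2 - 9) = (y + 3)*(y + 4)*(y - 3)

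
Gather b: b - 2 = b - 2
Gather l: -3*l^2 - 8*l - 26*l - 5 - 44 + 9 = -3*l^2 - 34*l - 40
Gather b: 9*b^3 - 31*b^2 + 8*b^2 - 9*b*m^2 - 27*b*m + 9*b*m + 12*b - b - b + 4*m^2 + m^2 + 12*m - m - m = 9*b^3 - 23*b^2 + b*(-9*m^2 - 18*m + 10) + 5*m^2 + 10*m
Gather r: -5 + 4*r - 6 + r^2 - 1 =r^2 + 4*r - 12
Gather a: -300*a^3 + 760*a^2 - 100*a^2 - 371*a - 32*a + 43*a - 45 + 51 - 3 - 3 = -300*a^3 + 660*a^2 - 360*a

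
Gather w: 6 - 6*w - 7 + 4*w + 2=1 - 2*w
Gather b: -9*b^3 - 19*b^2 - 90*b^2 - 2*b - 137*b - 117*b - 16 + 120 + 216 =-9*b^3 - 109*b^2 - 256*b + 320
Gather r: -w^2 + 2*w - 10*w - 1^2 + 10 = -w^2 - 8*w + 9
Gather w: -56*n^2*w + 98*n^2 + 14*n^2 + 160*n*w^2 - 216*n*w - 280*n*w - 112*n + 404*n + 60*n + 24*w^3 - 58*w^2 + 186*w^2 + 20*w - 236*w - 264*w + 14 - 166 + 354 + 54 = 112*n^2 + 352*n + 24*w^3 + w^2*(160*n + 128) + w*(-56*n^2 - 496*n - 480) + 256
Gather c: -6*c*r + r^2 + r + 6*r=-6*c*r + r^2 + 7*r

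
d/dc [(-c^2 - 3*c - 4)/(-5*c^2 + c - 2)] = 2*(-8*c^2 - 18*c + 5)/(25*c^4 - 10*c^3 + 21*c^2 - 4*c + 4)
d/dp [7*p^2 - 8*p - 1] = 14*p - 8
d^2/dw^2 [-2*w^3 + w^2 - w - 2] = 2 - 12*w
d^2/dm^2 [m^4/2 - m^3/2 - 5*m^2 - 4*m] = 6*m^2 - 3*m - 10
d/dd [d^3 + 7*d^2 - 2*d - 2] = 3*d^2 + 14*d - 2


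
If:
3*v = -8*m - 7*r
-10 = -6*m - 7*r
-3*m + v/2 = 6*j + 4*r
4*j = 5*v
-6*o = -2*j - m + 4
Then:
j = -275/214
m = -370/107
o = -1073/642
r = 470/107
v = -110/107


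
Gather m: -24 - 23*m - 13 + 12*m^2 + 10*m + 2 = 12*m^2 - 13*m - 35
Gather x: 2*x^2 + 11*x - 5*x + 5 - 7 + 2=2*x^2 + 6*x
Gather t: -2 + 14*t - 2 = 14*t - 4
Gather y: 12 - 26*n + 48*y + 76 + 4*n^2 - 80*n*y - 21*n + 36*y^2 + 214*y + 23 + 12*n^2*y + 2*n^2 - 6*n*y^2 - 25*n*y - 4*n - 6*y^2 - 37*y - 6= 6*n^2 - 51*n + y^2*(30 - 6*n) + y*(12*n^2 - 105*n + 225) + 105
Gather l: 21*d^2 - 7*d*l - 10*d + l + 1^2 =21*d^2 - 10*d + l*(1 - 7*d) + 1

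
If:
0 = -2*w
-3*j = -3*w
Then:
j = 0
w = 0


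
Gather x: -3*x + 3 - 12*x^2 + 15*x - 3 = -12*x^2 + 12*x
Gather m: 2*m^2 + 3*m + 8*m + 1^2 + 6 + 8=2*m^2 + 11*m + 15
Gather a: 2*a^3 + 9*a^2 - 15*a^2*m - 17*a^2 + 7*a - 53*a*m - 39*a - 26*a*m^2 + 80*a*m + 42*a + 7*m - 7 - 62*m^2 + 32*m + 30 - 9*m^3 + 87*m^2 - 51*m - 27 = 2*a^3 + a^2*(-15*m - 8) + a*(-26*m^2 + 27*m + 10) - 9*m^3 + 25*m^2 - 12*m - 4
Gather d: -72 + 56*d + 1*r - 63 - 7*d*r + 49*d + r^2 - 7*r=d*(105 - 7*r) + r^2 - 6*r - 135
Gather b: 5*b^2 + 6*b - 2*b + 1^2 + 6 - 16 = 5*b^2 + 4*b - 9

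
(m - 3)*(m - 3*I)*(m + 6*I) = m^3 - 3*m^2 + 3*I*m^2 + 18*m - 9*I*m - 54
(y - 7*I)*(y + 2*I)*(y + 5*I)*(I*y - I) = I*y^4 - I*y^3 + 39*I*y^2 - 70*y - 39*I*y + 70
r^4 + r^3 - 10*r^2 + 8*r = r*(r - 2)*(r - 1)*(r + 4)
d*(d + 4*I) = d^2 + 4*I*d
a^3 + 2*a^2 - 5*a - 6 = (a - 2)*(a + 1)*(a + 3)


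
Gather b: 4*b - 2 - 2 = 4*b - 4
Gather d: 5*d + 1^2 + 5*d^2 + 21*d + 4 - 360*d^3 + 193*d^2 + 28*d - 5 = -360*d^3 + 198*d^2 + 54*d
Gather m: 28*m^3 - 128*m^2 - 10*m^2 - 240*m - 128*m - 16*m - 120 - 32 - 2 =28*m^3 - 138*m^2 - 384*m - 154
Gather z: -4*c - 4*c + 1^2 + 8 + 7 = 16 - 8*c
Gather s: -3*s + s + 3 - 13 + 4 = -2*s - 6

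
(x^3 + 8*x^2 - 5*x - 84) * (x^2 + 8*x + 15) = x^5 + 16*x^4 + 74*x^3 - 4*x^2 - 747*x - 1260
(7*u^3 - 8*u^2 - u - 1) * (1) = 7*u^3 - 8*u^2 - u - 1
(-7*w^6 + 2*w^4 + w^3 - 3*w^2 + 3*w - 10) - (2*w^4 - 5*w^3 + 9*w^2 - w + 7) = -7*w^6 + 6*w^3 - 12*w^2 + 4*w - 17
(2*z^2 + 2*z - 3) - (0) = 2*z^2 + 2*z - 3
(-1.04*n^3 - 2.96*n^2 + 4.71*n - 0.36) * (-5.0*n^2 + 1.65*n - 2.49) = 5.2*n^5 + 13.084*n^4 - 25.8444*n^3 + 16.9419*n^2 - 12.3219*n + 0.8964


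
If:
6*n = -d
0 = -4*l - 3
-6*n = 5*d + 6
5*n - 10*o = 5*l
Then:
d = -3/2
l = -3/4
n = 1/4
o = 1/2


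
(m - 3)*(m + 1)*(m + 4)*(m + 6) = m^4 + 8*m^3 + m^2 - 78*m - 72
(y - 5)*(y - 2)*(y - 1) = y^3 - 8*y^2 + 17*y - 10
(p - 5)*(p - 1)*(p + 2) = p^3 - 4*p^2 - 7*p + 10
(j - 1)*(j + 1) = j^2 - 1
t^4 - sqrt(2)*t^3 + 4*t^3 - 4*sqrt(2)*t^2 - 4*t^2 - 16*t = t*(t + 4)*(t - 2*sqrt(2))*(t + sqrt(2))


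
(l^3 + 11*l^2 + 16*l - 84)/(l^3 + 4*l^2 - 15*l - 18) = (l^2 + 5*l - 14)/(l^2 - 2*l - 3)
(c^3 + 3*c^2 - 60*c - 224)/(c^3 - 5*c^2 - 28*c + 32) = (c + 7)/(c - 1)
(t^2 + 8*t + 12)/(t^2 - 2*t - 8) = (t + 6)/(t - 4)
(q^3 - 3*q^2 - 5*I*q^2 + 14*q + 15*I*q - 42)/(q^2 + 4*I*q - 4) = (q^2 - q*(3 + 7*I) + 21*I)/(q + 2*I)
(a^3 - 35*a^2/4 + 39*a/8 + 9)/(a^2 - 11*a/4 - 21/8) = (2*a^2 - 19*a + 24)/(2*a - 7)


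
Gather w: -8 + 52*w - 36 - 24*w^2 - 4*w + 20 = -24*w^2 + 48*w - 24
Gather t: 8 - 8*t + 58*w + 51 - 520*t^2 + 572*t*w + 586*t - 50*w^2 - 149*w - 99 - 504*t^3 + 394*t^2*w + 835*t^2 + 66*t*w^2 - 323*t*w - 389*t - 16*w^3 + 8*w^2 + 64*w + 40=-504*t^3 + t^2*(394*w + 315) + t*(66*w^2 + 249*w + 189) - 16*w^3 - 42*w^2 - 27*w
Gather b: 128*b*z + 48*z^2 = 128*b*z + 48*z^2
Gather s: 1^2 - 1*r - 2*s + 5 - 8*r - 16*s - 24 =-9*r - 18*s - 18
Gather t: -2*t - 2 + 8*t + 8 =6*t + 6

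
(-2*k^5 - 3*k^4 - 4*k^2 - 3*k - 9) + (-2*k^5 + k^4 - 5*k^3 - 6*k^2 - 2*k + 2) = -4*k^5 - 2*k^4 - 5*k^3 - 10*k^2 - 5*k - 7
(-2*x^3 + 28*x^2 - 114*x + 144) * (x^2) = -2*x^5 + 28*x^4 - 114*x^3 + 144*x^2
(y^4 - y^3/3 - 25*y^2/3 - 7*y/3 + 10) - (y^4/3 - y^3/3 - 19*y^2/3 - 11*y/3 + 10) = 2*y^4/3 - 2*y^2 + 4*y/3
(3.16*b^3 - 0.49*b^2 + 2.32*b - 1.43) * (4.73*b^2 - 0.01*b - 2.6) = 14.9468*b^5 - 2.3493*b^4 + 2.7625*b^3 - 5.5131*b^2 - 6.0177*b + 3.718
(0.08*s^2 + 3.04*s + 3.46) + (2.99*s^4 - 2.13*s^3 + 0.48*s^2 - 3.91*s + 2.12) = 2.99*s^4 - 2.13*s^3 + 0.56*s^2 - 0.87*s + 5.58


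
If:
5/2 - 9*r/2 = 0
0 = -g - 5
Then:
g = -5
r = 5/9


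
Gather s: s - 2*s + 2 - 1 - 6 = -s - 5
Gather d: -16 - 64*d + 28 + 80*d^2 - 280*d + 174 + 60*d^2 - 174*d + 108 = 140*d^2 - 518*d + 294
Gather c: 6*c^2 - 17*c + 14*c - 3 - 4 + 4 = 6*c^2 - 3*c - 3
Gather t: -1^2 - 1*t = -t - 1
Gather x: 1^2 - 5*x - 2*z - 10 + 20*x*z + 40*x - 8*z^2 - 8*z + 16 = x*(20*z + 35) - 8*z^2 - 10*z + 7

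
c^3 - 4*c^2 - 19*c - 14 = (c - 7)*(c + 1)*(c + 2)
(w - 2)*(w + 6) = w^2 + 4*w - 12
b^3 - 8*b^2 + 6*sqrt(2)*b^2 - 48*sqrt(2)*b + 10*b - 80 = (b - 8)*(b + sqrt(2))*(b + 5*sqrt(2))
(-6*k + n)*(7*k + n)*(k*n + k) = -42*k^3*n - 42*k^3 + k^2*n^2 + k^2*n + k*n^3 + k*n^2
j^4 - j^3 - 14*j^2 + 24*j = j*(j - 3)*(j - 2)*(j + 4)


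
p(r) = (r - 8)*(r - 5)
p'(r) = 2*r - 13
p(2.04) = 17.64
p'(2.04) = -8.92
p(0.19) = 37.57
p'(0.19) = -12.62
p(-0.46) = 46.19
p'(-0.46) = -13.92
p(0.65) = 31.97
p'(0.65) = -11.70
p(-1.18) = 56.73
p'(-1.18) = -15.36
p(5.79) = -1.75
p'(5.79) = -1.42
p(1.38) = 23.96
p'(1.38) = -10.24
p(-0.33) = 44.40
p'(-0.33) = -13.66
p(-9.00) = 238.00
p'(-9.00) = -31.00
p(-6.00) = 154.00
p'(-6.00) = -25.00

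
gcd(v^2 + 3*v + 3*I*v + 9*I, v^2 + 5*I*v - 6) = v + 3*I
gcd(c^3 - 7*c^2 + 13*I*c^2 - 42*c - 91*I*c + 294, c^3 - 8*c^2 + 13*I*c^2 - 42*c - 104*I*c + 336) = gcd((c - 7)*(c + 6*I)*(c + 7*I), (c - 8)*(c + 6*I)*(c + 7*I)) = c^2 + 13*I*c - 42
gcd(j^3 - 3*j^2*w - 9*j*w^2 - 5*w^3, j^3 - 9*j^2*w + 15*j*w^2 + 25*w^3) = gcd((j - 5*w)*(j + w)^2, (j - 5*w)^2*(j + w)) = -j^2 + 4*j*w + 5*w^2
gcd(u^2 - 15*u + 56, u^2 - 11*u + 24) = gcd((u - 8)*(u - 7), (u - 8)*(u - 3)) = u - 8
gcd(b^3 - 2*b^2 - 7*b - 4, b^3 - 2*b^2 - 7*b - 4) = b^3 - 2*b^2 - 7*b - 4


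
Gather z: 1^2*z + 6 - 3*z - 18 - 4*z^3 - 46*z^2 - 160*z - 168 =-4*z^3 - 46*z^2 - 162*z - 180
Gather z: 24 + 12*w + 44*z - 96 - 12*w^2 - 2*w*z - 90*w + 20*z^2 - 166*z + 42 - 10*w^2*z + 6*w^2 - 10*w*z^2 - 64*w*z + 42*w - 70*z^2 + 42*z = -6*w^2 - 36*w + z^2*(-10*w - 50) + z*(-10*w^2 - 66*w - 80) - 30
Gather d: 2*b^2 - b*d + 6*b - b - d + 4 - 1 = 2*b^2 + 5*b + d*(-b - 1) + 3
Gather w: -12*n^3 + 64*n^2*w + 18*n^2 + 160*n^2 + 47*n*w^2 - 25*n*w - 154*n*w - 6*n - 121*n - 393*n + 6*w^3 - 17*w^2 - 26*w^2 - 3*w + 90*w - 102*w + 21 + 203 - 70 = -12*n^3 + 178*n^2 - 520*n + 6*w^3 + w^2*(47*n - 43) + w*(64*n^2 - 179*n - 15) + 154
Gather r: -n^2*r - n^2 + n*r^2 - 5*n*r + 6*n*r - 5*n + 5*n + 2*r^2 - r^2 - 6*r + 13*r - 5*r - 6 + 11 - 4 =-n^2 + r^2*(n + 1) + r*(-n^2 + n + 2) + 1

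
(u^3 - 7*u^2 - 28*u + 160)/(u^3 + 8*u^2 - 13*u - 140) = (u - 8)/(u + 7)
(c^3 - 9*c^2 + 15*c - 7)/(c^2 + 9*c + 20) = (c^3 - 9*c^2 + 15*c - 7)/(c^2 + 9*c + 20)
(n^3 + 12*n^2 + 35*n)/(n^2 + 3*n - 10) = n*(n + 7)/(n - 2)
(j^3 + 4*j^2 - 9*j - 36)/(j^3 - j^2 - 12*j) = (j^2 + j - 12)/(j*(j - 4))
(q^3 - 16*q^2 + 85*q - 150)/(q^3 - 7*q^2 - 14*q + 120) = (q - 5)/(q + 4)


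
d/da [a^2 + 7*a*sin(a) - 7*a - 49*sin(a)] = 7*a*cos(a) + 2*a + 7*sin(a) - 49*cos(a) - 7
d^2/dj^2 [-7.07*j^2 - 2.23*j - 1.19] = -14.1400000000000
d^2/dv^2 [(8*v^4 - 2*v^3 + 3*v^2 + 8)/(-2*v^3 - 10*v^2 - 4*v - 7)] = 2*(-788*v^6 - 672*v^5 - 2352*v^4 - 2766*v^3 - 4146*v^2 - 330*v + 285)/(8*v^9 + 120*v^8 + 648*v^7 + 1564*v^6 + 2136*v^5 + 2916*v^4 + 2038*v^3 + 1806*v^2 + 588*v + 343)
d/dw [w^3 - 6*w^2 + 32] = 3*w*(w - 4)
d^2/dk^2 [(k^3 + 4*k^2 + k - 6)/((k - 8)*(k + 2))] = 154/(k^3 - 24*k^2 + 192*k - 512)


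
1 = 1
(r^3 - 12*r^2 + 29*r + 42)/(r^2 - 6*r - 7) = r - 6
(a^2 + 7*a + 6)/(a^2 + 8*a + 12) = (a + 1)/(a + 2)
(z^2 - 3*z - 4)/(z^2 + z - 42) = (z^2 - 3*z - 4)/(z^2 + z - 42)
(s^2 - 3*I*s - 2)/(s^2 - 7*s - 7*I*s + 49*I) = (s^2 - 3*I*s - 2)/(s^2 - 7*s - 7*I*s + 49*I)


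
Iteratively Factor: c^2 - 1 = (c + 1)*(c - 1)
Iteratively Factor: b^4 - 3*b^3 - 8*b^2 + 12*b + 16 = (b - 4)*(b^3 + b^2 - 4*b - 4) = (b - 4)*(b + 1)*(b^2 - 4) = (b - 4)*(b + 1)*(b + 2)*(b - 2)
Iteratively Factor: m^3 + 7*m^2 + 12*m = (m)*(m^2 + 7*m + 12) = m*(m + 3)*(m + 4)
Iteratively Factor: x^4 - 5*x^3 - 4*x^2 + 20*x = (x - 5)*(x^3 - 4*x) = (x - 5)*(x - 2)*(x^2 + 2*x) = x*(x - 5)*(x - 2)*(x + 2)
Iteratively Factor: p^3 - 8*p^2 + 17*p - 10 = (p - 1)*(p^2 - 7*p + 10) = (p - 2)*(p - 1)*(p - 5)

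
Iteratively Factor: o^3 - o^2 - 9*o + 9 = (o - 1)*(o^2 - 9) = (o - 3)*(o - 1)*(o + 3)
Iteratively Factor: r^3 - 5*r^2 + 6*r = (r - 2)*(r^2 - 3*r) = (r - 3)*(r - 2)*(r)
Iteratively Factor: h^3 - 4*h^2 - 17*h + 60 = (h - 3)*(h^2 - h - 20) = (h - 3)*(h + 4)*(h - 5)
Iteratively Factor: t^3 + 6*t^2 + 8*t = (t + 2)*(t^2 + 4*t) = (t + 2)*(t + 4)*(t)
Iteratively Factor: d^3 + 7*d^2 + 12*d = (d + 3)*(d^2 + 4*d) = d*(d + 3)*(d + 4)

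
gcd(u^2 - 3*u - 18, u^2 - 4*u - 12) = u - 6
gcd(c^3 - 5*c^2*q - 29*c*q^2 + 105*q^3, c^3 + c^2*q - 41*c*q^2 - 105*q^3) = -c^2 + 2*c*q + 35*q^2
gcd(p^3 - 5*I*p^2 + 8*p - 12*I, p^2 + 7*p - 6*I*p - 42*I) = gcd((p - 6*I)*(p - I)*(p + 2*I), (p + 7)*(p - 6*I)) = p - 6*I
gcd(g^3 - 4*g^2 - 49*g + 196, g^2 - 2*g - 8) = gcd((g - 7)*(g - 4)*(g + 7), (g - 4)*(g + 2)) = g - 4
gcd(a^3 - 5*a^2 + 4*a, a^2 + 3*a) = a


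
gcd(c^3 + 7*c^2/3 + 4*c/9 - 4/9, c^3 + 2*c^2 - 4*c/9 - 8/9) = c^2 + 8*c/3 + 4/3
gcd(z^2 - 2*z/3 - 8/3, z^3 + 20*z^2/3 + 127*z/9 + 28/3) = z + 4/3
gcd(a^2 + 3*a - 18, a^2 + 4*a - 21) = a - 3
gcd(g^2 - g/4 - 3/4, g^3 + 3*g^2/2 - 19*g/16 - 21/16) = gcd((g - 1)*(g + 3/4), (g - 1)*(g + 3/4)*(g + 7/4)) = g^2 - g/4 - 3/4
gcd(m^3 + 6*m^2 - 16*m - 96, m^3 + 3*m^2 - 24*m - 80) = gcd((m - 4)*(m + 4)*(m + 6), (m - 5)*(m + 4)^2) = m + 4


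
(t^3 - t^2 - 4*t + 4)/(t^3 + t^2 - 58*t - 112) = (t^2 - 3*t + 2)/(t^2 - t - 56)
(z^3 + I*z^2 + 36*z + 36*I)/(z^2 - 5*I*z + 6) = z + 6*I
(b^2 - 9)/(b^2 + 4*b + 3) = (b - 3)/(b + 1)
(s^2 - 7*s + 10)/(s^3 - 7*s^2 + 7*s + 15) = (s - 2)/(s^2 - 2*s - 3)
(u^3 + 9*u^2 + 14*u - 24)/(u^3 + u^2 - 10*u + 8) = (u + 6)/(u - 2)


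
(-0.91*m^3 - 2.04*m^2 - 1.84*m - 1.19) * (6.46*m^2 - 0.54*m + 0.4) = -5.8786*m^5 - 12.687*m^4 - 11.1488*m^3 - 7.5098*m^2 - 0.0934*m - 0.476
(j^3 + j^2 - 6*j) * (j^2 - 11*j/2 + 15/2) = j^5 - 9*j^4/2 - 4*j^3 + 81*j^2/2 - 45*j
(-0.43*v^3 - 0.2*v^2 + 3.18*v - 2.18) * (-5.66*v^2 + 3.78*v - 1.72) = 2.4338*v^5 - 0.4934*v^4 - 18.0152*v^3 + 24.7032*v^2 - 13.71*v + 3.7496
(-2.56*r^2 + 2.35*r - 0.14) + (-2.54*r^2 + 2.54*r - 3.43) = -5.1*r^2 + 4.89*r - 3.57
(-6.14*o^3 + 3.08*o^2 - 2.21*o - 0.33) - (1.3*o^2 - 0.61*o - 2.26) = -6.14*o^3 + 1.78*o^2 - 1.6*o + 1.93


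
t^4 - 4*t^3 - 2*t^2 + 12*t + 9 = (t - 3)^2*(t + 1)^2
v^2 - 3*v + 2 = (v - 2)*(v - 1)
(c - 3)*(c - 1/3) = c^2 - 10*c/3 + 1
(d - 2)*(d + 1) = d^2 - d - 2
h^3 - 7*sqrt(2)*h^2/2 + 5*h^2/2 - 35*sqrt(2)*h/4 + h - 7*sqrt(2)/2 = (h + 1/2)*(h + 2)*(h - 7*sqrt(2)/2)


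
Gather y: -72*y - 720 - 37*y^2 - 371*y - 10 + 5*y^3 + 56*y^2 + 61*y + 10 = 5*y^3 + 19*y^2 - 382*y - 720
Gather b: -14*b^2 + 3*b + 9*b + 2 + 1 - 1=-14*b^2 + 12*b + 2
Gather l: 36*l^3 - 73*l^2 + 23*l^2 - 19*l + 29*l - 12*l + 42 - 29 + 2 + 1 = 36*l^3 - 50*l^2 - 2*l + 16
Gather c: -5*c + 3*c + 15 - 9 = 6 - 2*c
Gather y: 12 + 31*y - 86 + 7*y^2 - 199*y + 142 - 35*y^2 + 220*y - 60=-28*y^2 + 52*y + 8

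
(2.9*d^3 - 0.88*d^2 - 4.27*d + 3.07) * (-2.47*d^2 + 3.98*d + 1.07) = -7.163*d^5 + 13.7156*d^4 + 10.1475*d^3 - 25.5191*d^2 + 7.6497*d + 3.2849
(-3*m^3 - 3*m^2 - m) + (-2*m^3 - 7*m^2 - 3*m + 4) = -5*m^3 - 10*m^2 - 4*m + 4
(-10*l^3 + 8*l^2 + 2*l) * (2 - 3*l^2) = 30*l^5 - 24*l^4 - 26*l^3 + 16*l^2 + 4*l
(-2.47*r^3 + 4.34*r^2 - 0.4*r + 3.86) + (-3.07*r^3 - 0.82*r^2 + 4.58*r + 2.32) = -5.54*r^3 + 3.52*r^2 + 4.18*r + 6.18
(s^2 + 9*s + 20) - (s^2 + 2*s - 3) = 7*s + 23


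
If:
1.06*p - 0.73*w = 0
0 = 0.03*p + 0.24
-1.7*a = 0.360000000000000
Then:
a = -0.21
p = -8.00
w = -11.62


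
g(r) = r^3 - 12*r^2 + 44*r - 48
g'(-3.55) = 167.01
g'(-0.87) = 67.15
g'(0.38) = 35.31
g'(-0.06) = 45.45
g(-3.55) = -400.17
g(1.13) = -12.16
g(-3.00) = -315.00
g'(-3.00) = 143.00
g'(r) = 3*r^2 - 24*r + 44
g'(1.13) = 20.71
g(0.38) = -32.96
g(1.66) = -3.45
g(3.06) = 2.93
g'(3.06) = -1.35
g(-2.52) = -251.09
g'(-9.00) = 503.00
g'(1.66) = 12.43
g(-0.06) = -50.68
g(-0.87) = -96.02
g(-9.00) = -2145.00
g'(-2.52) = 123.53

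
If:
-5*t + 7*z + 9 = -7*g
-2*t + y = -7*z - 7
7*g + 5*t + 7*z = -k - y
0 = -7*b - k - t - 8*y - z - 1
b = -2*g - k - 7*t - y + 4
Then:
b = 299*z/56 + 43/14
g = 29*z/56 + 17/14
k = -37*z/2 - 26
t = 17*z/8 + 7/2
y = -11*z/4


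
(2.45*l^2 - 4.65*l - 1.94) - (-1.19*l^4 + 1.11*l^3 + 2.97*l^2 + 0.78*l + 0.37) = 1.19*l^4 - 1.11*l^3 - 0.52*l^2 - 5.43*l - 2.31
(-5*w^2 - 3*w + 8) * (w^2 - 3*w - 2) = -5*w^4 + 12*w^3 + 27*w^2 - 18*w - 16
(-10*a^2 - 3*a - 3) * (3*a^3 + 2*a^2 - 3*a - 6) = -30*a^5 - 29*a^4 + 15*a^3 + 63*a^2 + 27*a + 18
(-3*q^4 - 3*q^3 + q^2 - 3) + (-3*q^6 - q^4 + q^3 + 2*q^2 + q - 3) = -3*q^6 - 4*q^4 - 2*q^3 + 3*q^2 + q - 6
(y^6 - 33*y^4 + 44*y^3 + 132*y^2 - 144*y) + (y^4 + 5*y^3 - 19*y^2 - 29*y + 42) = y^6 - 32*y^4 + 49*y^3 + 113*y^2 - 173*y + 42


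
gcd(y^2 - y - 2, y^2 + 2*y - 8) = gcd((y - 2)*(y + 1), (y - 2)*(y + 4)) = y - 2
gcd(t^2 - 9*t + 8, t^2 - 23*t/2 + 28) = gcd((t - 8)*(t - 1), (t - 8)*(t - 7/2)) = t - 8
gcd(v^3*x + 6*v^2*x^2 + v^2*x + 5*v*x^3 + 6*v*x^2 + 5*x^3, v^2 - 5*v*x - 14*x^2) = 1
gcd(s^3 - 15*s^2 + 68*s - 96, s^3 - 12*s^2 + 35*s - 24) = s^2 - 11*s + 24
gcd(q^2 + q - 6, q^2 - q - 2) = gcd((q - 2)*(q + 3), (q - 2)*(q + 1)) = q - 2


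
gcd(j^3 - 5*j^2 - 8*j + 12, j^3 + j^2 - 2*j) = j^2 + j - 2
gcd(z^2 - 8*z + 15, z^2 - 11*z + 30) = z - 5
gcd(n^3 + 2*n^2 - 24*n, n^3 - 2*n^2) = n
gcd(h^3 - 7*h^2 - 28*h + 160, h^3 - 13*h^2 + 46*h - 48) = h - 8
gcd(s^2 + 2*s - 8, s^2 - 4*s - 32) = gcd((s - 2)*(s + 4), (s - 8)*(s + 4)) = s + 4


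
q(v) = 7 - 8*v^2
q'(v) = -16*v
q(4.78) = -175.79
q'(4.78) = -76.48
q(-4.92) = -186.65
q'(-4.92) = 78.72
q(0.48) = 5.16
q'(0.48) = -7.68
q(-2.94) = -62.15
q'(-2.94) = 47.04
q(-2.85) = -57.98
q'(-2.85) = 45.60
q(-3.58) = -95.53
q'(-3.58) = 57.28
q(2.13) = -29.30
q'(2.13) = -34.08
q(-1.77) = -18.06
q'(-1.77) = 28.32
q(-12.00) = -1145.00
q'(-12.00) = 192.00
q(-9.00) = -641.00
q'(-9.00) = 144.00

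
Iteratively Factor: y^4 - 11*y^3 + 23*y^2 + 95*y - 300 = (y - 5)*(y^3 - 6*y^2 - 7*y + 60) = (y - 5)*(y - 4)*(y^2 - 2*y - 15) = (y - 5)*(y - 4)*(y + 3)*(y - 5)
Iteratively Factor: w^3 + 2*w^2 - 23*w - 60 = (w + 3)*(w^2 - w - 20) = (w + 3)*(w + 4)*(w - 5)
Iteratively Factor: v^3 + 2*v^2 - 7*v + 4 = (v - 1)*(v^2 + 3*v - 4) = (v - 1)*(v + 4)*(v - 1)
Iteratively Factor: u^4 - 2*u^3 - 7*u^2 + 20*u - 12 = (u + 3)*(u^3 - 5*u^2 + 8*u - 4) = (u - 1)*(u + 3)*(u^2 - 4*u + 4) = (u - 2)*(u - 1)*(u + 3)*(u - 2)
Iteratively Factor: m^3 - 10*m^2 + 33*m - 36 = (m - 3)*(m^2 - 7*m + 12) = (m - 4)*(m - 3)*(m - 3)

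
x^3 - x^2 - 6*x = x*(x - 3)*(x + 2)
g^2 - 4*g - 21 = (g - 7)*(g + 3)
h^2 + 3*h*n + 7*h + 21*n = (h + 7)*(h + 3*n)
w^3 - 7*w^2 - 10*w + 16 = (w - 8)*(w - 1)*(w + 2)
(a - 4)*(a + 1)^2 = a^3 - 2*a^2 - 7*a - 4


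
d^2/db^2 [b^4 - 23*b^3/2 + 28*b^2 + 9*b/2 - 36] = 12*b^2 - 69*b + 56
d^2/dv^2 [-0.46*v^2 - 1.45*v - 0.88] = -0.920000000000000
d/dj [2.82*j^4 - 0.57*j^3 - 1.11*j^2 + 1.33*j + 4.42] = 11.28*j^3 - 1.71*j^2 - 2.22*j + 1.33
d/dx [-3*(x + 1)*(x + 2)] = -6*x - 9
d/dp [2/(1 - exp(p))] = 1/(2*sinh(p/2)^2)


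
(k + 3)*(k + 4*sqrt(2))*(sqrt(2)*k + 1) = sqrt(2)*k^3 + 3*sqrt(2)*k^2 + 9*k^2 + 4*sqrt(2)*k + 27*k + 12*sqrt(2)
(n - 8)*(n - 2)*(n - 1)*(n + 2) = n^4 - 9*n^3 + 4*n^2 + 36*n - 32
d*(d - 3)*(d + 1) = d^3 - 2*d^2 - 3*d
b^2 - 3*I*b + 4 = (b - 4*I)*(b + I)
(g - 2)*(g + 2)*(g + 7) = g^3 + 7*g^2 - 4*g - 28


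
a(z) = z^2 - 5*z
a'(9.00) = 13.00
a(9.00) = 36.00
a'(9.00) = 13.00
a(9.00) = 36.00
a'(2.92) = 0.84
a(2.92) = -6.07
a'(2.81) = 0.62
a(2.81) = -6.15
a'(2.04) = -0.92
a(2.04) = -6.04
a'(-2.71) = -10.42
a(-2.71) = 20.89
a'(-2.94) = -10.88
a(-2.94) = 23.34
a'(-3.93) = -12.86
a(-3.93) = 35.09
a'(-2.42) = -9.84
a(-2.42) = 17.96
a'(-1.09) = -7.18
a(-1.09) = 6.64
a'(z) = 2*z - 5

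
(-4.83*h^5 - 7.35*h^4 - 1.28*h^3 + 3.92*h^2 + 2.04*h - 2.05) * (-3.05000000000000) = 14.7315*h^5 + 22.4175*h^4 + 3.904*h^3 - 11.956*h^2 - 6.222*h + 6.2525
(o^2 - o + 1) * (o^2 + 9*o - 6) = o^4 + 8*o^3 - 14*o^2 + 15*o - 6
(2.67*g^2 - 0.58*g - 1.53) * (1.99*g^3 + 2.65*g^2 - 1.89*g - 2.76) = 5.3133*g^5 + 5.9213*g^4 - 9.628*g^3 - 10.3275*g^2 + 4.4925*g + 4.2228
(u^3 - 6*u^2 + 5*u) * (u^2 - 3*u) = u^5 - 9*u^4 + 23*u^3 - 15*u^2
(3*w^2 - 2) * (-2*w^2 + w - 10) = -6*w^4 + 3*w^3 - 26*w^2 - 2*w + 20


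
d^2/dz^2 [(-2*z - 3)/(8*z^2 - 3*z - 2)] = 2*((2*z + 3)*(16*z - 3)^2 + 6*(8*z + 3)*(-8*z^2 + 3*z + 2))/(-8*z^2 + 3*z + 2)^3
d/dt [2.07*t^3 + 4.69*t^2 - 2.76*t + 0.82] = 6.21*t^2 + 9.38*t - 2.76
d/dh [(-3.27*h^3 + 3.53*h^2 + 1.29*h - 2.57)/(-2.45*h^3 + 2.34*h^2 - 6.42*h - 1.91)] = (0.996699999999997*h^4 + 48.3078*h^3 - 25.8336*h^2 - 1.457*h - 18.9633)/(6.0025*h^6 - 11.466*h^5 + 36.9336*h^4 - 20.6866*h^3 + 32.2776*h^2 + 24.5244*h + 3.6481)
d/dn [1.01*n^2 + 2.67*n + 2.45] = 2.02*n + 2.67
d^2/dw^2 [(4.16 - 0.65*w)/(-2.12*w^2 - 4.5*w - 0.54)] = ((11.7884 - 8.268*w)*(2.12*w^2 + 4.5*w + 0.54) + (0.65*w - 4.16)*(4.24*w + 4.5)*(8.48*w + 9.0))/(2.12*w^2 + 4.5*w + 0.54)^3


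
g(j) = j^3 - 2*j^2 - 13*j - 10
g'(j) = 3*j^2 - 4*j - 13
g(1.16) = -26.21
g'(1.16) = -13.60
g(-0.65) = -2.67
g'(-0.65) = -9.13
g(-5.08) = -126.67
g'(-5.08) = 84.74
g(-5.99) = -218.81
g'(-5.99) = 118.60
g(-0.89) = -0.72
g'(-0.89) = -7.06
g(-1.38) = 1.50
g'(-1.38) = -1.77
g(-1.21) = 1.03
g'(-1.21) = -3.77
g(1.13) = -25.80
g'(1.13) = -13.69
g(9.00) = 440.00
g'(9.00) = 194.00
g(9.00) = 440.00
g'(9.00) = 194.00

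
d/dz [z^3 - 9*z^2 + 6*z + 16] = 3*z^2 - 18*z + 6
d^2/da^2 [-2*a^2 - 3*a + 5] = -4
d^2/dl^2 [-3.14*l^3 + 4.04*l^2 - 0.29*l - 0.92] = 8.08 - 18.84*l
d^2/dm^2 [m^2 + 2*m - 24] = 2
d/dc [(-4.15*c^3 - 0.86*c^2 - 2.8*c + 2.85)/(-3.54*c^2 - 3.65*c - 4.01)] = (14.691*c^4 + 30.295*c^3 + 43.1515*c^2 + 27.0752*c + 21.6305)/(12.5316*c^4 + 25.842*c^3 + 41.7133*c^2 + 29.273*c + 16.0801)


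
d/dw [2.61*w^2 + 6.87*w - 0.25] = 5.22*w + 6.87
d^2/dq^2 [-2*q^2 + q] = -4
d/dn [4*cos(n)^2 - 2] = -4*sin(2*n)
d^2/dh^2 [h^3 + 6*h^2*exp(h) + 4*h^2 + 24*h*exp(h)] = 6*h^2*exp(h) + 48*h*exp(h) + 6*h + 60*exp(h) + 8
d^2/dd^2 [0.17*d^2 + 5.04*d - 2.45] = 0.340000000000000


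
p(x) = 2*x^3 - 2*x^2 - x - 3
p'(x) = 6*x^2 - 4*x - 1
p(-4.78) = -262.35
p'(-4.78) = 155.21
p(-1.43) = -11.51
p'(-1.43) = 16.99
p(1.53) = -2.05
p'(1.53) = 6.93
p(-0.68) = -3.87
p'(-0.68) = 4.49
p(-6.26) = -565.74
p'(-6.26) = 259.17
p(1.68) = -0.84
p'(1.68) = 9.21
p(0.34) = -3.49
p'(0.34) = -1.67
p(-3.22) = -87.29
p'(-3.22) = 74.09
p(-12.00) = -3735.00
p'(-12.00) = 911.00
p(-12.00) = -3735.00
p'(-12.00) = 911.00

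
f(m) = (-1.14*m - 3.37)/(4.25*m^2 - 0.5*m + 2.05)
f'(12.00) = 0.00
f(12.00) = -0.03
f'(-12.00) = 0.00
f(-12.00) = 0.02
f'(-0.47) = -1.58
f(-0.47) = -0.88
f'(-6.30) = 0.00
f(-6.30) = 0.02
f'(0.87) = 1.05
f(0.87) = -0.90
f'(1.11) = 0.74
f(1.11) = -0.69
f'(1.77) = 0.30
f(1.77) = -0.37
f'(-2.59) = -0.05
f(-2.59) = -0.01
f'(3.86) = 0.04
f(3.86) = -0.12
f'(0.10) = -0.27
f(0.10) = -1.71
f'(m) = (0.5 - 8.5*m)*(-1.14*m - 3.37)/(4.25*m^2 - 0.5*m + 2.05)^2 - 1.14/(4.25*m^2 - 0.5*m + 2.05) = (4.845*m^2 + 28.645*m - 4.022)/(18.0625*m^4 - 4.25*m^3 + 17.675*m^2 - 2.05*m + 4.2025)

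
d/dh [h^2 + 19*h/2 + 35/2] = 2*h + 19/2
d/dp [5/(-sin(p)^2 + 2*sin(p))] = 10*(sin(p) - 1)*cos(p)/((sin(p) - 2)^2*sin(p)^2)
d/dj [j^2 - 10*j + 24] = 2*j - 10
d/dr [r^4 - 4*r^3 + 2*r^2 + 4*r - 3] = 4*r^3 - 12*r^2 + 4*r + 4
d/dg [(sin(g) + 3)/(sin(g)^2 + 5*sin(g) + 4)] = (-6*sin(g) + cos(g)^2 - 12)*cos(g)/(sin(g)^2 + 5*sin(g) + 4)^2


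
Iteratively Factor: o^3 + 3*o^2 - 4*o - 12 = (o + 2)*(o^2 + o - 6) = (o - 2)*(o + 2)*(o + 3)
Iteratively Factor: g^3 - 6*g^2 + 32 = (g + 2)*(g^2 - 8*g + 16) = (g - 4)*(g + 2)*(g - 4)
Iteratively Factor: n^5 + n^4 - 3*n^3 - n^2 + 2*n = (n - 1)*(n^4 + 2*n^3 - n^2 - 2*n) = (n - 1)*(n + 2)*(n^3 - n) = n*(n - 1)*(n + 2)*(n^2 - 1) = n*(n - 1)*(n + 1)*(n + 2)*(n - 1)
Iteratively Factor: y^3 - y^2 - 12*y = (y - 4)*(y^2 + 3*y) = (y - 4)*(y + 3)*(y)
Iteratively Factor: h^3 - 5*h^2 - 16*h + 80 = (h - 5)*(h^2 - 16) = (h - 5)*(h - 4)*(h + 4)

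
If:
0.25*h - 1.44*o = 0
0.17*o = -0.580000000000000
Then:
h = -19.65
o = -3.41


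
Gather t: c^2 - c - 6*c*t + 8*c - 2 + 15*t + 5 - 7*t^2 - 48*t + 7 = c^2 + 7*c - 7*t^2 + t*(-6*c - 33) + 10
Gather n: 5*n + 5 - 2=5*n + 3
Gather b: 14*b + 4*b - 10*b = 8*b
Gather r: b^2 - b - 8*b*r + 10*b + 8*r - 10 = b^2 + 9*b + r*(8 - 8*b) - 10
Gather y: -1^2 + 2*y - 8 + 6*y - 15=8*y - 24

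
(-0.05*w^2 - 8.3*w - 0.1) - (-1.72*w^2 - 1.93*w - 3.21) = 1.67*w^2 - 6.37*w + 3.11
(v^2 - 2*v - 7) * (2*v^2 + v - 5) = 2*v^4 - 3*v^3 - 21*v^2 + 3*v + 35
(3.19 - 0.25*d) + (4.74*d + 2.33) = 4.49*d + 5.52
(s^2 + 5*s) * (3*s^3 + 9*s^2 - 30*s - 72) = 3*s^5 + 24*s^4 + 15*s^3 - 222*s^2 - 360*s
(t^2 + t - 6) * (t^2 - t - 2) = t^4 - 9*t^2 + 4*t + 12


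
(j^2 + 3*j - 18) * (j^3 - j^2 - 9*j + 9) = j^5 + 2*j^4 - 30*j^3 + 189*j - 162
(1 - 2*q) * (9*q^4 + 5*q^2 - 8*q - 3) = -18*q^5 + 9*q^4 - 10*q^3 + 21*q^2 - 2*q - 3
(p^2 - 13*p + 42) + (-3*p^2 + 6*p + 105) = -2*p^2 - 7*p + 147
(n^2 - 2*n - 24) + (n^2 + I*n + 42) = 2*n^2 - 2*n + I*n + 18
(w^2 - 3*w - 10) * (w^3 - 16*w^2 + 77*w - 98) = w^5 - 19*w^4 + 115*w^3 - 169*w^2 - 476*w + 980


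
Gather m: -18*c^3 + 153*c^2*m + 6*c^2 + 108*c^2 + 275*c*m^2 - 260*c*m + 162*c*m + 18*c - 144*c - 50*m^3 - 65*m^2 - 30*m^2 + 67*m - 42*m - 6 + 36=-18*c^3 + 114*c^2 - 126*c - 50*m^3 + m^2*(275*c - 95) + m*(153*c^2 - 98*c + 25) + 30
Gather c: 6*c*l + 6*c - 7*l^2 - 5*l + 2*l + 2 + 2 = c*(6*l + 6) - 7*l^2 - 3*l + 4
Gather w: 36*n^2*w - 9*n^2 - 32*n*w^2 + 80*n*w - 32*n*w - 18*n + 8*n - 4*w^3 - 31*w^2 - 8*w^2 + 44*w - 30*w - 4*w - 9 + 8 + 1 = -9*n^2 - 10*n - 4*w^3 + w^2*(-32*n - 39) + w*(36*n^2 + 48*n + 10)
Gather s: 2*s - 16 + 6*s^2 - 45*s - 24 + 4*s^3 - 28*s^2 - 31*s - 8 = 4*s^3 - 22*s^2 - 74*s - 48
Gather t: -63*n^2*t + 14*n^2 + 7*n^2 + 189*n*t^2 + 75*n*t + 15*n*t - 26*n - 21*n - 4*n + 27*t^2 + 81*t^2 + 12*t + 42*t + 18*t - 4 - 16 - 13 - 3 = 21*n^2 - 51*n + t^2*(189*n + 108) + t*(-63*n^2 + 90*n + 72) - 36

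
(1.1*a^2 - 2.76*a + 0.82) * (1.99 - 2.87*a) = -3.157*a^3 + 10.1102*a^2 - 7.8458*a + 1.6318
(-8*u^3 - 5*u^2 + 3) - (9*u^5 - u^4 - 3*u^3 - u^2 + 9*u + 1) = -9*u^5 + u^4 - 5*u^3 - 4*u^2 - 9*u + 2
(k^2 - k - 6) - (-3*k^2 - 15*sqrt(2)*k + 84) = 4*k^2 - k + 15*sqrt(2)*k - 90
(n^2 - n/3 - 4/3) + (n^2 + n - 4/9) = 2*n^2 + 2*n/3 - 16/9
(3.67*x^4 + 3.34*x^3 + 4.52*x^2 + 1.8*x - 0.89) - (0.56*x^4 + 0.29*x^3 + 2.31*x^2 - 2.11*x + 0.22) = 3.11*x^4 + 3.05*x^3 + 2.21*x^2 + 3.91*x - 1.11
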